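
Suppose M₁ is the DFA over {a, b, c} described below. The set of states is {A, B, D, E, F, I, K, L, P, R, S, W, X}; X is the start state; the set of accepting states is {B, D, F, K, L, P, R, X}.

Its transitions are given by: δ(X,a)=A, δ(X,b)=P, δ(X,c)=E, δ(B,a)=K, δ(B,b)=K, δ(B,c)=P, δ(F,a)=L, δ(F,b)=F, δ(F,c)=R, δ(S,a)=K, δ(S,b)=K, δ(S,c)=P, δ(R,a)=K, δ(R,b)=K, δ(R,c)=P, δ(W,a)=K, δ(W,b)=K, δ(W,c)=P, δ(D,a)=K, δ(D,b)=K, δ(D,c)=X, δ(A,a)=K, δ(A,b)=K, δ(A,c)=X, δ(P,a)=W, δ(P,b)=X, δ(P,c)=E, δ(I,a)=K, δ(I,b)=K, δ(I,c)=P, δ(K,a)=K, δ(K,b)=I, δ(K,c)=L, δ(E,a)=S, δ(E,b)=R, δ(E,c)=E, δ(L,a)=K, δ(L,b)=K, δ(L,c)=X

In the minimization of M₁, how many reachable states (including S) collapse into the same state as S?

4

States {B,D,F} cannot be reached from the start state, so discard them.
Start with accepting vs non-accepting: {K,L,P,R,X} | {A,E,I,S,W}.
On input a, block {K,L,P,R,X} splits into {K,L,R} and {P,X}.
On input b, block {K,L,R} splits into {L,R} and {K}.
Split {A,E,I,S,W} by δ(·,a) → {A,I,S,W} and {E}.
The partition is now stable with 5 blocks: {L,R} | {A,I,S,W} | {P,X} | {K} | {E}.
The equivalence class containing S is {A,I,S,W}, of size 4.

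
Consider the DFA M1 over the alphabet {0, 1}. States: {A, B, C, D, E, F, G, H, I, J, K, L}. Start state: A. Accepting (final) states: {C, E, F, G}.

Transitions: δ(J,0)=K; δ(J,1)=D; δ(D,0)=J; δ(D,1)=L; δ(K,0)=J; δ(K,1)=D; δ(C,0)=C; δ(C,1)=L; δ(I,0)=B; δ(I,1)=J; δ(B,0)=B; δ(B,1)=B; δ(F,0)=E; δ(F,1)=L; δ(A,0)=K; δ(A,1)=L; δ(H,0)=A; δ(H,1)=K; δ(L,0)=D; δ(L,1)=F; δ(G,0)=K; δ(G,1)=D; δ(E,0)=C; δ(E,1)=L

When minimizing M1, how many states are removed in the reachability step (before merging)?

4

BFS from A reaches {A, C, D, E, F, J, K, L}; the 4 state(s) B, G, H, I are never visited.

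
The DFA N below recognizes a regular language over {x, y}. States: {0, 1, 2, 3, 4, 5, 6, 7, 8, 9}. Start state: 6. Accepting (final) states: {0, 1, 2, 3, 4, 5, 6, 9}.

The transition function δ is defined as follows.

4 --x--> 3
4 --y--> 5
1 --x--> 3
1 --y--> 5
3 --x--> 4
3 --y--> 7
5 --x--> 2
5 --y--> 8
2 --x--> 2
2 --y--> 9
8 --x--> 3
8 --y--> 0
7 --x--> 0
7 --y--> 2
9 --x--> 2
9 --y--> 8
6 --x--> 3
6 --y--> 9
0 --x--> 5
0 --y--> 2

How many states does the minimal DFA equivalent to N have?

Reachable states from the start: {0,2,3,4,5,6,7,8,9}. Unreachable: {1} — drop them.
P0 = {0,2,3,4,5,6,9} | {7,8}.
On input y, block {0,2,3,4,5,6,9} splits into {0,2,4,6} and {3,5,9}.
Refine {0,2,4,6} on symbol x: members go to different blocks, giving {0,4,6} and {2}.
Refine {0,4,6} on symbol y: members go to different blocks, giving {4,6} and {0}.
Split {7,8} by δ(·,x) → {7} and {8}.
Refine {3,5,9} on symbol x: members go to different blocks, giving {5,9} and {3}.
Stable partition: {4,6} | {7} | {5,9} | {2} | {0} | {8} | {3} — 7 equivalence classes.

7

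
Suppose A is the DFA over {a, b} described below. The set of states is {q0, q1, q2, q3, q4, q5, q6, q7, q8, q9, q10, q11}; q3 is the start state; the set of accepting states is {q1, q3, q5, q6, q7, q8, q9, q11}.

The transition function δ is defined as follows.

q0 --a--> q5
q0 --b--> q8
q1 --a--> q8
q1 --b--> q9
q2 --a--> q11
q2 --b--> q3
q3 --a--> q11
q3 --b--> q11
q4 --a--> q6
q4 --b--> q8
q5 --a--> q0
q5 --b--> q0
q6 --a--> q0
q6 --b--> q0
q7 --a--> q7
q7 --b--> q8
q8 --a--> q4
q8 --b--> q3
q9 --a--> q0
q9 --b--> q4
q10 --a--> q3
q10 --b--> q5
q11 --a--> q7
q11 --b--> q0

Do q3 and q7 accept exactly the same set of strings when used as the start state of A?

States {q1,q2,q9,q10} cannot be reached from the start state, so discard them.
Start with accepting vs non-accepting: {q3,q5,q6,q7,q8,q11} | {q0,q4}.
On input a, block {q3,q5,q6,q7,q8,q11} splits into {q3,q7,q11} and {q5,q6,q8}.
Split {q3,q7,q11} by δ(·,b) → {q3} and {q7} and {q11}.
Refine {q5,q6,q8} on symbol b: members go to different blocks, giving {q5,q6} and {q8}.
Stable partition: {q3} | {q0,q4} | {q5,q6} | {q7} | {q11} | {q8} — 6 equivalence classes.
q3 and q7 end up in different blocks, so they are distinguishable. For instance, the string 'ab' is accepted from only q7.

No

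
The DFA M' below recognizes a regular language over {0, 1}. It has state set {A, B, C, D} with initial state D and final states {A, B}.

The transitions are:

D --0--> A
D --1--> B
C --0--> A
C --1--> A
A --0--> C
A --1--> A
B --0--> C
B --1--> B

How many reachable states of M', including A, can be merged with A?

Every state is reachable, so we keep all 4.
Start with accepting vs non-accepting: {A,B} | {C,D}.
The partition is now stable with 2 blocks: {A,B} | {C,D}.
State A belongs to the block {A,B}, which has 2 states.

2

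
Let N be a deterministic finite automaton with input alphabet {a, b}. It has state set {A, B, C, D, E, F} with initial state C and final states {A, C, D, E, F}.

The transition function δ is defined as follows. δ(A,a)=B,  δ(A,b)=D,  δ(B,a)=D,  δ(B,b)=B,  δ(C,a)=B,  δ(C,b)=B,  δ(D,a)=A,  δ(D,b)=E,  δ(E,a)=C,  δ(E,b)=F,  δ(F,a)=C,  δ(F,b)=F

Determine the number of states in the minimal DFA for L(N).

All states are reachable from the start state.
Initial partition by acceptance: {A,C,D,E,F} | {B}.
Split {A,C,D,E,F} by δ(·,a) → {D,E,F} and {A,C}.
Refine {A,C} on symbol b: members go to different blocks, giving {A} and {C}.
On input a, block {D,E,F} splits into {E,F} and {D}.
Stable partition: {E,F} | {B} | {A} | {C} | {D} — 5 equivalence classes.

5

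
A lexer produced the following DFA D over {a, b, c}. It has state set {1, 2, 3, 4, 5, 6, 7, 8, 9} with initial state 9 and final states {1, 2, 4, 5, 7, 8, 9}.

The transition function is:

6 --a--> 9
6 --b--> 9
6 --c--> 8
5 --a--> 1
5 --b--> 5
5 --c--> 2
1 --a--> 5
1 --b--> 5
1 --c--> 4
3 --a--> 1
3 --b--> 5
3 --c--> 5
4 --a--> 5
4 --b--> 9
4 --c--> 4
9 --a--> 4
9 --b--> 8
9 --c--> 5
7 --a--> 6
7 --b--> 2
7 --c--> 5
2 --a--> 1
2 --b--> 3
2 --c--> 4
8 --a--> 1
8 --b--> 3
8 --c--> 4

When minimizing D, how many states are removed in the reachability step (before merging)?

Starting at 9 and following transitions, the reachable set is {1, 2, 3, 4, 5, 8, 9}. That leaves 6, 7 unreachable — 2 in total.

2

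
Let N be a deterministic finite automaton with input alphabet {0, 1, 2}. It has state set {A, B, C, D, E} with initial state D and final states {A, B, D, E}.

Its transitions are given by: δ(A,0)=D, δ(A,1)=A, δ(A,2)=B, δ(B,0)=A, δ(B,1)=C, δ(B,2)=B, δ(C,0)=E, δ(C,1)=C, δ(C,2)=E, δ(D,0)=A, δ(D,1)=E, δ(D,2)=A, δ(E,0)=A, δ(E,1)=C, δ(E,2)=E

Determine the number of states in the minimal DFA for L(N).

All states are reachable from the start state.
Start with accepting vs non-accepting: {A,B,D,E} | {C}.
Split {A,B,D,E} by δ(·,1) → {A,D} and {B,E}.
On input 1, block {A,D} splits into {A} and {D}.
The partition is now stable with 4 blocks: {A} | {C} | {B,E} | {D}.

4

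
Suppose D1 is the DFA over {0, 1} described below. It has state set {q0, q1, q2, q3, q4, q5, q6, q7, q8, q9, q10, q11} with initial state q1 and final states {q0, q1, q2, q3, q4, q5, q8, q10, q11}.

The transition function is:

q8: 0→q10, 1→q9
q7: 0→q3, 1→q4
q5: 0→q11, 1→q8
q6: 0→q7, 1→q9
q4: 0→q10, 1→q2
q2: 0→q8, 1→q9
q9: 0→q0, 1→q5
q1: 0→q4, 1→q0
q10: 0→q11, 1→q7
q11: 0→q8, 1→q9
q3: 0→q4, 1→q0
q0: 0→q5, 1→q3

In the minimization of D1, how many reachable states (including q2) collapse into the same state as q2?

4

States {q6} cannot be reached from the start state, so discard them.
Initial partition by acceptance: {q0,q1,q2,q3,q4,q5,q8,q10,q11} | {q7,q9}.
Refine {q0,q1,q2,q3,q4,q5,q8,q10,q11} on symbol 1: members go to different blocks, giving {q0,q1,q3,q4,q5} and {q2,q8,q10,q11}.
Refine {q0,q1,q3,q4,q5} on symbol 0: members go to different blocks, giving {q0,q1,q3} and {q4,q5}.
Stable partition: {q0,q1,q3} | {q7,q9} | {q2,q8,q10,q11} | {q4,q5} — 4 equivalence classes.
The equivalence class containing q2 is {q2,q8,q10,q11}, of size 4.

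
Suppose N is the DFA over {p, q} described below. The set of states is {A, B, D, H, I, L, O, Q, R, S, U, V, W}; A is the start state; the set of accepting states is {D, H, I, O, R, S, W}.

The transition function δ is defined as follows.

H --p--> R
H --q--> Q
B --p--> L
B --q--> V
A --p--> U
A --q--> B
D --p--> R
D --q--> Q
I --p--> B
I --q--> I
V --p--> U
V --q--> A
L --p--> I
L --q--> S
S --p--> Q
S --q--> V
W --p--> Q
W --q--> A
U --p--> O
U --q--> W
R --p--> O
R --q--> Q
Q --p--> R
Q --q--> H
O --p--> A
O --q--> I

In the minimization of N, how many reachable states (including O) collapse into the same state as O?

2

States {D} cannot be reached from the start state, so discard them.
P0 = {H,I,O,R,S,W} | {A,B,L,Q,U,V}.
Split {H,I,O,R,S,W} by δ(·,p) → {I,O,S,W} and {H,R}.
Split {I,O,S,W} by δ(·,q) → {S,W} and {I,O}.
Split {A,B,L,Q,U,V} by δ(·,p) → {A,B,V} and {L,U} and {Q}.
Split {H,R} by δ(·,p) → {H} and {R}.
The partition is now stable with 7 blocks: {S,W} | {A,B,V} | {H} | {I,O} | {L,U} | {Q} | {R}.
State O belongs to the block {I,O}, which has 2 states.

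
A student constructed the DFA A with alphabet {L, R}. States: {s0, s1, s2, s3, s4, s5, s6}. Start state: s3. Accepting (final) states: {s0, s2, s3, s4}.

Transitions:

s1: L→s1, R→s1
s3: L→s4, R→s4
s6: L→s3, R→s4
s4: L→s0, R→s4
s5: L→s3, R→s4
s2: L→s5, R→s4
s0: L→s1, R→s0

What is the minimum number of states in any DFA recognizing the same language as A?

Reachable states from the start: {s0,s1,s3,s4}. Unreachable: {s2,s5,s6} — drop them.
P0 = {s0,s3,s4} | {s1}.
On input L, block {s0,s3,s4} splits into {s3,s4} and {s0}.
Split {s3,s4} by δ(·,L) → {s3} and {s4}.
Stable partition: {s3} | {s1} | {s0} | {s4} — 4 equivalence classes.

4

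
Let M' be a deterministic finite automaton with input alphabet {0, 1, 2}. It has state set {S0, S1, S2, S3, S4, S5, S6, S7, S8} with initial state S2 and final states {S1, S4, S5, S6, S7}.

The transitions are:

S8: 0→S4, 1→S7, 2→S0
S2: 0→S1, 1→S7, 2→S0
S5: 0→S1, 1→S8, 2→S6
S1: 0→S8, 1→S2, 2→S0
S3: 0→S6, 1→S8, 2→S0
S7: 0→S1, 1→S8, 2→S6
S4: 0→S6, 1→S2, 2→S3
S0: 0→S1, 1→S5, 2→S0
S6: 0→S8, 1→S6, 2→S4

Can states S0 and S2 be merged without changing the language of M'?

Yes

Every state is reachable, so we keep all 9.
Start with accepting vs non-accepting: {S1,S4,S5,S6,S7} | {S0,S2,S3,S8}.
Refine {S1,S4,S5,S6,S7} on symbol 0: members go to different blocks, giving {S4,S5,S7} and {S1,S6}.
Refine {S4,S5,S7} on symbol 2: members go to different blocks, giving {S5,S7} and {S4}.
Refine {S0,S2,S3,S8} on symbol 0: members go to different blocks, giving {S0,S2,S3} and {S8}.
On input 1, block {S0,S2,S3} splits into {S0,S2} and {S3}.
On input 1, block {S1,S6} splits into {S1} and {S6}.
No further refinement is possible. Final partition (7 blocks): {S5,S7} | {S0,S2} | {S1} | {S4} | {S8} | {S3} | {S6}.
S0 and S2 lie in the same block of the stable partition, so they are equivalent — no string distinguishes them.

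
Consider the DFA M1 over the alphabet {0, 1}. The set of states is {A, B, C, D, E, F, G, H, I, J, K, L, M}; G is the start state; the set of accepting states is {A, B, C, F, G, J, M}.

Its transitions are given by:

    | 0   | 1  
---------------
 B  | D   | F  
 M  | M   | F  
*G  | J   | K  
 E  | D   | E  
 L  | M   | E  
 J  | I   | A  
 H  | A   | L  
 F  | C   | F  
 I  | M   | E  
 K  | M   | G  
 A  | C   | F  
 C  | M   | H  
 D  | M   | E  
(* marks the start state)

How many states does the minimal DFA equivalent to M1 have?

9

Reachable states from the start: {A,C,D,E,F,G,H,I,J,K,L,M}. Unreachable: {B} — drop them.
Initial partition by acceptance: {A,C,F,G,J,M} | {D,E,H,I,K,L}.
On input 0, block {A,C,F,G,J,M} splits into {A,C,F,G,M} and {J}.
On input 0, block {A,C,F,G,M} splits into {A,C,F,M} and {G}.
Split {A,C,F,M} by δ(·,1) → {A,F,M} and {C}.
Split {A,F,M} by δ(·,0) → {A,F} and {M}.
On input 0, block {D,E,H,I,K,L} splits into {D,I,K,L} and {E} and {H}.
On input 1, block {D,I,K,L} splits into {D,I,L} and {K}.
No further refinement is possible. Final partition (9 blocks): {A,F} | {D,I,L} | {J} | {G} | {C} | {M} | {E} | {H} | {K}.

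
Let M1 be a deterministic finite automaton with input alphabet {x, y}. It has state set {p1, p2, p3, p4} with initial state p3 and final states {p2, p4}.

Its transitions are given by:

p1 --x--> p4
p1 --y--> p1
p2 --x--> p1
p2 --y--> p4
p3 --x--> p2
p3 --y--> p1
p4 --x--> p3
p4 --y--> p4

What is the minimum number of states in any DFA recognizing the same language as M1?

All states are reachable from the start state.
Initial partition by acceptance: {p2,p4} | {p1,p3}.
No further refinement is possible. Final partition (2 blocks): {p2,p4} | {p1,p3}.

2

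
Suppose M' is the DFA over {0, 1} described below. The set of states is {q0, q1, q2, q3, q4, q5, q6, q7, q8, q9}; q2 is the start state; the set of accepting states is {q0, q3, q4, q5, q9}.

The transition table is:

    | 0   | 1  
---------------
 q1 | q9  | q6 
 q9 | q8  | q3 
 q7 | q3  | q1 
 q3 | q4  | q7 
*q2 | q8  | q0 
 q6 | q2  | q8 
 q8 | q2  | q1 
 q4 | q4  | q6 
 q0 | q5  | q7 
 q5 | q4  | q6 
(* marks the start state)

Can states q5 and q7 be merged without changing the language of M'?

Every state is reachable, so we keep all 10.
Initial partition by acceptance: {q0,q3,q4,q5,q9} | {q1,q2,q6,q7,q8}.
Split {q0,q3,q4,q5,q9} by δ(·,0) → {q0,q3,q4,q5} and {q9}.
Split {q1,q2,q6,q7,q8} by δ(·,0) → {q2,q6,q8} and {q1} and {q7}.
Split {q0,q3,q4,q5} by δ(·,1) → {q0,q3} and {q4,q5}.
Split {q2,q6,q8} by δ(·,1) → {q2} and {q6} and {q8}.
The partition is now stable with 8 blocks: {q0,q3} | {q2} | {q9} | {q1} | {q7} | {q4,q5} | {q6} | {q8}.
q5 and q7 end up in different blocks, so they are distinguishable. For instance, the string 'ε' is accepted from only q5.

No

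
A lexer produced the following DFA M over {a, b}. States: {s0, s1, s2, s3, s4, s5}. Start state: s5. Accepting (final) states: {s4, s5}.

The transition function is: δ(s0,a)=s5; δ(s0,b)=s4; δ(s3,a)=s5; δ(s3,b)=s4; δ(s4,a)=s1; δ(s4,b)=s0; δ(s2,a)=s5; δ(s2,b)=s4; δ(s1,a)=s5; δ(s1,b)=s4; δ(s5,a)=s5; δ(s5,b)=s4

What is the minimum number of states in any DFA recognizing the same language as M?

3

States {s2,s3} cannot be reached from the start state, so discard them.
Initial partition by acceptance: {s4,s5} | {s0,s1}.
Split {s4,s5} by δ(·,a) → {s4} and {s5}.
Stable partition: {s4} | {s0,s1} | {s5} — 3 equivalence classes.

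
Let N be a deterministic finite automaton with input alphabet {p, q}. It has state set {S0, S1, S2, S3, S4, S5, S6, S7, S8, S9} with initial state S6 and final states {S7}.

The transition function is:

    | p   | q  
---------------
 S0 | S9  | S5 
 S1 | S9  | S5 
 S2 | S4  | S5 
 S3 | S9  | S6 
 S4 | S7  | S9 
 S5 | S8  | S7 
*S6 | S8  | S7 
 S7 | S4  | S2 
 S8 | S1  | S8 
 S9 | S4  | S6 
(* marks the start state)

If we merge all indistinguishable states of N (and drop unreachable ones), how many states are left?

6

First remove the unreachable states {S0,S3}; 8 states remain.
Initial partition by acceptance: {S7} | {S1,S2,S4,S5,S6,S8,S9}.
Split {S1,S2,S4,S5,S6,S8,S9} by δ(·,p) → {S1,S2,S5,S6,S8,S9} and {S4}.
Split {S1,S2,S5,S6,S8,S9} by δ(·,p) → {S1,S5,S6,S8} and {S2,S9}.
Split {S1,S5,S6,S8} by δ(·,p) → {S5,S6,S8} and {S1}.
On input p, block {S5,S6,S8} splits into {S5,S6} and {S8}.
The partition is now stable with 6 blocks: {S7} | {S5,S6} | {S4} | {S2,S9} | {S1} | {S8}.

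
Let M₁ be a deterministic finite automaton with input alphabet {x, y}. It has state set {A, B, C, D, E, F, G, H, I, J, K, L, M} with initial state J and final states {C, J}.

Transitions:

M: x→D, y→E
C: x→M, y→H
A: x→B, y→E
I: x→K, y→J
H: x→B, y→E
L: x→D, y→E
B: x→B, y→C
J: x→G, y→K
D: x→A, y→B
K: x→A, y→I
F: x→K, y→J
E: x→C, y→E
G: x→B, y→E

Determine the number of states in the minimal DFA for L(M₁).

9

Reachable states from the start: {A,B,C,D,E,G,H,I,J,K,M}. Unreachable: {F,L} — drop them.
Initial partition by acceptance: {C,J} | {A,B,D,E,G,H,I,K,M}.
Refine {A,B,D,E,G,H,I,K,M} on symbol x: members go to different blocks, giving {A,B,D,G,H,I,K,M} and {E}.
On input y, block {A,B,D,G,H,I,K,M} splits into {A,G,H,M} and {B,I} and {D,K}.
Split {C,J} by δ(·,y) → {C} and {J}.
Refine {A,G,H,M} on symbol x: members go to different blocks, giving {A,G,H} and {M}.
Refine {B,I} on symbol x: members go to different blocks, giving {B} and {I}.
On input y, block {D,K} splits into {D} and {K}.
No further refinement is possible. Final partition (9 blocks): {C} | {A,G,H} | {E} | {B} | {D} | {J} | {M} | {I} | {K}.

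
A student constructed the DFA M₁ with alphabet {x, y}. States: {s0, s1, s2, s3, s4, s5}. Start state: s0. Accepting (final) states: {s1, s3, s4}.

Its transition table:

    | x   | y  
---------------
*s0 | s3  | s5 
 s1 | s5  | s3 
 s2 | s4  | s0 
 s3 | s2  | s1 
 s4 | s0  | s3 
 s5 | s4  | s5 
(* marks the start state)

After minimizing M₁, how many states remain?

Every state is reachable, so we keep all 6.
P0 = {s1,s3,s4} | {s0,s2,s5}.
No further refinement is possible. Final partition (2 blocks): {s1,s3,s4} | {s0,s2,s5}.

2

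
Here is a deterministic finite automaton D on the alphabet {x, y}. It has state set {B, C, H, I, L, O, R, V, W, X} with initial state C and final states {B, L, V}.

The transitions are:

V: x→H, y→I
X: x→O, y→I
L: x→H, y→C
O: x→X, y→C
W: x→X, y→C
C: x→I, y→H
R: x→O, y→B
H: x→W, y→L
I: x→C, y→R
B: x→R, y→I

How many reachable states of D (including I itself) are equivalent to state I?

2

States {V} cannot be reached from the start state, so discard them.
P0 = {B,L} | {C,H,I,O,R,W,X}.
Refine {C,H,I,O,R,W,X} on symbol y: members go to different blocks, giving {C,I,O,W,X} and {H,R}.
Split {C,I,O,W,X} by δ(·,y) → {O,W,X} and {C,I}.
No further refinement is possible. Final partition (4 blocks): {B,L} | {O,W,X} | {H,R} | {C,I}.
State I belongs to the block {C,I}, which has 2 states.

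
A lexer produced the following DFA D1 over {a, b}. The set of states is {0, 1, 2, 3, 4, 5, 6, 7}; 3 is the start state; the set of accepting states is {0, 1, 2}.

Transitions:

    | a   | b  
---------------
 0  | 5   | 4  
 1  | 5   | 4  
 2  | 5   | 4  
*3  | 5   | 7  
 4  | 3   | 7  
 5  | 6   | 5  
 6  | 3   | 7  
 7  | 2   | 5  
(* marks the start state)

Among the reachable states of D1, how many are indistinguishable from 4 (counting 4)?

States {0,1} cannot be reached from the start state, so discard them.
P0 = {2} | {3,4,5,6,7}.
On input a, block {3,4,5,6,7} splits into {3,4,5,6} and {7}.
Refine {3,4,5,6} on symbol b: members go to different blocks, giving {3,4,6} and {5}.
On input a, block {3,4,6} splits into {4,6} and {3}.
Stable partition: {2} | {4,6} | {7} | {5} | {3} — 5 equivalence classes.
State 4 belongs to the block {4,6}, which has 2 states.

2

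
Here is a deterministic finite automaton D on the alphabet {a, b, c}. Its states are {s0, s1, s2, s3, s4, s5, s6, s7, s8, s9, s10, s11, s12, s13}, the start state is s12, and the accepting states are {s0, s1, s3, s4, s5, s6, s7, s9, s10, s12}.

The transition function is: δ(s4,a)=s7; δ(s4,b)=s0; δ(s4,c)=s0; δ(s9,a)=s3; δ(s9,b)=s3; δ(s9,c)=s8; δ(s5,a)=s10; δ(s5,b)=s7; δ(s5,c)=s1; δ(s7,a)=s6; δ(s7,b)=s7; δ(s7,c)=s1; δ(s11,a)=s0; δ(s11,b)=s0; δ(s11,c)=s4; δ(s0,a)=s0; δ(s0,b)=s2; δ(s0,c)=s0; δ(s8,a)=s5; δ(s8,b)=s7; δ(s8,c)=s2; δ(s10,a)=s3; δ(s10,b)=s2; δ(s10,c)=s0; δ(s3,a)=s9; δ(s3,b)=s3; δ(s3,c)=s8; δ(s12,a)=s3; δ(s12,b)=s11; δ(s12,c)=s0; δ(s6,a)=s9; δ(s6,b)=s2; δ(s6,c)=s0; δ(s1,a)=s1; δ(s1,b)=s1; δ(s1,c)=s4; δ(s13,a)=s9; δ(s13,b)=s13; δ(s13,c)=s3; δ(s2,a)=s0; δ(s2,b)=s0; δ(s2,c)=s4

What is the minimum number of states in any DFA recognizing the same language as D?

Reachable states from the start: {s0,s1,s2,s3,s4,s5,s6,s7,s8,s9,s10,s11,s12}. Unreachable: {s13} — drop them.
Start with accepting vs non-accepting: {s0,s1,s3,s4,s5,s6,s7,s9,s10,s12} | {s2,s8,s11}.
Split {s0,s1,s3,s4,s5,s6,s7,s9,s10,s12} by δ(·,b) → {s1,s3,s4,s5,s7,s9} and {s0,s6,s10,s12}.
On input a, block {s1,s3,s4,s5,s7,s9} splits into {s1,s3,s4,s9} and {s5,s7}.
Refine {s1,s3,s4,s9} on symbol a: members go to different blocks, giving {s1,s3,s9} and {s4}.
Refine {s1,s3,s9} on symbol c: members go to different blocks, giving {s3,s9} and {s1}.
On input a, block {s2,s8,s11} splits into {s2,s11} and {s8}.
Split {s0,s6,s10,s12} by δ(·,a) → {s6,s10,s12} and {s0}.
Stable partition: {s3,s9} | {s2,s11} | {s6,s10,s12} | {s5,s7} | {s4} | {s1} | {s8} | {s0} — 8 equivalence classes.

8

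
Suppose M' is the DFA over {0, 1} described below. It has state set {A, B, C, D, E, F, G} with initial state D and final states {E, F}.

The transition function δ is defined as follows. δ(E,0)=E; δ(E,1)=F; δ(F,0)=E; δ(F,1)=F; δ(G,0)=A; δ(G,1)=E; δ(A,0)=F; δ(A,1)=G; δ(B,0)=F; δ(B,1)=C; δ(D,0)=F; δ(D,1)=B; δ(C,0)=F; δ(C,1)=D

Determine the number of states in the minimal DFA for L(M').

2

First remove the unreachable states {A,G}; 5 states remain.
Start with accepting vs non-accepting: {E,F} | {B,C,D}.
Stable partition: {E,F} | {B,C,D} — 2 equivalence classes.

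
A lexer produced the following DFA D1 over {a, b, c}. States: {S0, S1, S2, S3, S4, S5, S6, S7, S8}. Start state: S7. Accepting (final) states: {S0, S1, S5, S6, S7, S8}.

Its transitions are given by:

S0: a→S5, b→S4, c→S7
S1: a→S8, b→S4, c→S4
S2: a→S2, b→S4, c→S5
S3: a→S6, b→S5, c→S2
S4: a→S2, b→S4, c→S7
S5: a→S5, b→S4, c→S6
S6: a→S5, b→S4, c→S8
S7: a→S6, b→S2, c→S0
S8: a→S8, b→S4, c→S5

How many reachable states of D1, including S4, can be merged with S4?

2

First remove the unreachable states {S1,S3}; 7 states remain.
P0 = {S0,S5,S6,S7,S8} | {S2,S4}.
The partition is now stable with 2 blocks: {S0,S5,S6,S7,S8} | {S2,S4}.
State S4 belongs to the block {S2,S4}, which has 2 states.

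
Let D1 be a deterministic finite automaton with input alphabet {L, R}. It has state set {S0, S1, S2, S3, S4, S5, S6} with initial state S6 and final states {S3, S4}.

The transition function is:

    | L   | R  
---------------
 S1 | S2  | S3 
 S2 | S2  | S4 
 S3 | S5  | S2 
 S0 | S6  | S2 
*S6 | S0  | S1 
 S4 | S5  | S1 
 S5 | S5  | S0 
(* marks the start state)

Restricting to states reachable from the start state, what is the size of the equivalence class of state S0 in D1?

Every state is reachable, so we keep all 7.
P0 = {S3,S4} | {S0,S1,S2,S5,S6}.
Split {S0,S1,S2,S5,S6} by δ(·,R) → {S0,S5,S6} and {S1,S2}.
Refine {S0,S5,S6} on symbol R: members go to different blocks, giving {S0,S6} and {S5}.
No further refinement is possible. Final partition (4 blocks): {S3,S4} | {S0,S6} | {S1,S2} | {S5}.
The equivalence class containing S0 is {S0,S6}, of size 2.

2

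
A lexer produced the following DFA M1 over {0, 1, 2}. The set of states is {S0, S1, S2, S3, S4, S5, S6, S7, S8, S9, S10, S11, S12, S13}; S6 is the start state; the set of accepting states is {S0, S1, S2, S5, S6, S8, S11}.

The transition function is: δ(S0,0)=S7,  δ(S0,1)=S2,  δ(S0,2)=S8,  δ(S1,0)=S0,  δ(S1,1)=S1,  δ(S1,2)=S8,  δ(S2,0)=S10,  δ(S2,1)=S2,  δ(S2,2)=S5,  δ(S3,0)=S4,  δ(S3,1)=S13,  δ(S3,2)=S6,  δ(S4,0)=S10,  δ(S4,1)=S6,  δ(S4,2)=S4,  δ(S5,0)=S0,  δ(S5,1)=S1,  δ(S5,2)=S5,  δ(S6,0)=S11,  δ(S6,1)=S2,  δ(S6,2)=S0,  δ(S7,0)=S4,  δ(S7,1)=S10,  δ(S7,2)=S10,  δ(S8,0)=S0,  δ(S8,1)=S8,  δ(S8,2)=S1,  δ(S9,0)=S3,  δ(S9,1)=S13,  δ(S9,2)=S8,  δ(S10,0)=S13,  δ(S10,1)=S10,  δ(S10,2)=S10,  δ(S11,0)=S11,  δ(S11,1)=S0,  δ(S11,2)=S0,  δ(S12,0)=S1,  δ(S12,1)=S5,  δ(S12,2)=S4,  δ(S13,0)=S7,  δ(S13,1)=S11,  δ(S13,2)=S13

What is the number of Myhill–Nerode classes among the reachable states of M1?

Reachable states from the start: {S0,S1,S2,S4,S5,S6,S7,S8,S10,S11,S13}. Unreachable: {S3,S9,S12} — drop them.
P0 = {S0,S1,S2,S5,S6,S8,S11} | {S4,S7,S10,S13}.
Refine {S0,S1,S2,S5,S6,S8,S11} on symbol 0: members go to different blocks, giving {S1,S5,S6,S8,S11} and {S0,S2}.
Refine {S1,S5,S6,S8,S11} on symbol 0: members go to different blocks, giving {S1,S5,S8} and {S6,S11}.
On input 1, block {S4,S7,S10,S13} splits into {S4,S13} and {S7,S10}.
No further refinement is possible. Final partition (5 blocks): {S1,S5,S8} | {S4,S13} | {S0,S2} | {S6,S11} | {S7,S10}.

5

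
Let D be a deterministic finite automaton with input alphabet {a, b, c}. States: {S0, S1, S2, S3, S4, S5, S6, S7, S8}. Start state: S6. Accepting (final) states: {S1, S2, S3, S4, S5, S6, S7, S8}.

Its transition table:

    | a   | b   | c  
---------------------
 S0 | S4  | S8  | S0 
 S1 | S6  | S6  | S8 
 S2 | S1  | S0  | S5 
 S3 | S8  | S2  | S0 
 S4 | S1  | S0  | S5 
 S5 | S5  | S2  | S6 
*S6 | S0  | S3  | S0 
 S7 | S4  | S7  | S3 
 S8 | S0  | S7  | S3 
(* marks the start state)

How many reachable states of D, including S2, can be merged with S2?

Start with accepting vs non-accepting: {S1,S2,S3,S4,S5,S6,S7,S8} | {S0}.
On input a, block {S1,S2,S3,S4,S5,S6,S7,S8} splits into {S1,S2,S3,S4,S5,S7} and {S6,S8}.
Split {S1,S2,S3,S4,S5,S7} by δ(·,a) → {S2,S4,S5,S7} and {S1,S3}.
On input a, block {S2,S4,S5,S7} splits into {S2,S4} and {S5,S7}.
Split {S6,S8} by δ(·,b) → {S6} and {S8}.
Split {S1,S3} by δ(·,a) → {S1} and {S3}.
Split {S5,S7} by δ(·,a) → {S5} and {S7}.
No further refinement is possible. Final partition (8 blocks): {S2,S4} | {S0} | {S6} | {S1} | {S5} | {S8} | {S3} | {S7}.
State S2 belongs to the block {S2,S4}, which has 2 states.

2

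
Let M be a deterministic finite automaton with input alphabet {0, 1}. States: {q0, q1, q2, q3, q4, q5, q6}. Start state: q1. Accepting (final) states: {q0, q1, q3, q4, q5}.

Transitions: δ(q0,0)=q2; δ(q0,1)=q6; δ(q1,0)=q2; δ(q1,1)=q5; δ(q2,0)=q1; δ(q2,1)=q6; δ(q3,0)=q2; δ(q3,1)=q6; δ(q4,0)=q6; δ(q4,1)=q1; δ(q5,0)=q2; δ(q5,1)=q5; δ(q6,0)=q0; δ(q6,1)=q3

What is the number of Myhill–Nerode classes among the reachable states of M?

States {q4} cannot be reached from the start state, so discard them.
P0 = {q0,q1,q3,q5} | {q2,q6}.
Refine {q0,q1,q3,q5} on symbol 1: members go to different blocks, giving {q0,q3} and {q1,q5}.
Split {q2,q6} by δ(·,0) → {q2} and {q6}.
No further refinement is possible. Final partition (4 blocks): {q0,q3} | {q2} | {q1,q5} | {q6}.

4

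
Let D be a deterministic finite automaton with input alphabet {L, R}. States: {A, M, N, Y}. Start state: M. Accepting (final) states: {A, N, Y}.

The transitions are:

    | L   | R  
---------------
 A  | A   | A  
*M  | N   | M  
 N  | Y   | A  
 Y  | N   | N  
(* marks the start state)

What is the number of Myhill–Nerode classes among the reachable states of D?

2

Every state is reachable, so we keep all 4.
Start with accepting vs non-accepting: {A,N,Y} | {M}.
Stable partition: {A,N,Y} | {M} — 2 equivalence classes.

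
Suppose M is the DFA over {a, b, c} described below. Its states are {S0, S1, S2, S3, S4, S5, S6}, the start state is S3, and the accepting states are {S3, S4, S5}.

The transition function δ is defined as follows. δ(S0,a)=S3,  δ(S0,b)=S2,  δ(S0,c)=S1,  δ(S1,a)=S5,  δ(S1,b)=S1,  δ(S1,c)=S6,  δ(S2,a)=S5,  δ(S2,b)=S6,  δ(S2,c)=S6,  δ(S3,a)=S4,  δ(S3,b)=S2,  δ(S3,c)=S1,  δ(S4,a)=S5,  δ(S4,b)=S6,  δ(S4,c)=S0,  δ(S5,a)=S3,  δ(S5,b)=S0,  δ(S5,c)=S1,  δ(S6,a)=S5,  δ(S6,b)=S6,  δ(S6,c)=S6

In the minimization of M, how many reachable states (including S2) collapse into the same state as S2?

P0 = {S3,S4,S5} | {S0,S1,S2,S6}.
Stable partition: {S3,S4,S5} | {S0,S1,S2,S6} — 2 equivalence classes.
The equivalence class containing S2 is {S0,S1,S2,S6}, of size 4.

4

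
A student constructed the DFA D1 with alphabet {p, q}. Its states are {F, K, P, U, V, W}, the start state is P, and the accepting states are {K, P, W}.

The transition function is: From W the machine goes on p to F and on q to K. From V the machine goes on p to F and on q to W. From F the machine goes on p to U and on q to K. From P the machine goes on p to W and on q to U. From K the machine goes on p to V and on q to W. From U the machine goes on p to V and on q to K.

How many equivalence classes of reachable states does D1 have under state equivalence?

Start with accepting vs non-accepting: {K,P,W} | {F,U,V}.
Refine {K,P,W} on symbol p: members go to different blocks, giving {K,W} and {P}.
No further refinement is possible. Final partition (3 blocks): {K,W} | {F,U,V} | {P}.

3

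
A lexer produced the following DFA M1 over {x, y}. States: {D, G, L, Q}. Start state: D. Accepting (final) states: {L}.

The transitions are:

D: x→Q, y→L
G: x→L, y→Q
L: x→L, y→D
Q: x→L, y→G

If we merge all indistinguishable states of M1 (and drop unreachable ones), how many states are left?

3

Every state is reachable, so we keep all 4.
Start with accepting vs non-accepting: {L} | {D,G,Q}.
Split {D,G,Q} by δ(·,x) → {G,Q} and {D}.
The partition is now stable with 3 blocks: {L} | {G,Q} | {D}.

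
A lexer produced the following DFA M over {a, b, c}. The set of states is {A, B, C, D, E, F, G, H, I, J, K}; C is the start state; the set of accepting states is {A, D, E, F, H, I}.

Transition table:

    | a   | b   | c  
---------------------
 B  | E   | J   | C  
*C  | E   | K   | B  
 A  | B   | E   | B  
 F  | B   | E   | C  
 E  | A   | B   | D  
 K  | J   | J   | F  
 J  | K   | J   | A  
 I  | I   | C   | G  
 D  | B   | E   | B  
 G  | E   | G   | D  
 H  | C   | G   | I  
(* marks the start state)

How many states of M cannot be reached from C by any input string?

3

BFS from C reaches {A, B, C, D, E, F, J, K}; the 3 state(s) G, H, I are never visited.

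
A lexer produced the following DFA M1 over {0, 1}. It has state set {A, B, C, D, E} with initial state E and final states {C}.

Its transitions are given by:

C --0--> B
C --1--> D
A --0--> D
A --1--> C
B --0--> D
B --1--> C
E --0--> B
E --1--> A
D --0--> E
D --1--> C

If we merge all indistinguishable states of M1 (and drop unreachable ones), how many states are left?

4

All states are reachable from the start state.
Initial partition by acceptance: {C} | {A,B,D,E}.
Split {A,B,D,E} by δ(·,1) → {A,B,D} and {E}.
Refine {A,B,D} on symbol 0: members go to different blocks, giving {A,B} and {D}.
No further refinement is possible. Final partition (4 blocks): {C} | {A,B} | {E} | {D}.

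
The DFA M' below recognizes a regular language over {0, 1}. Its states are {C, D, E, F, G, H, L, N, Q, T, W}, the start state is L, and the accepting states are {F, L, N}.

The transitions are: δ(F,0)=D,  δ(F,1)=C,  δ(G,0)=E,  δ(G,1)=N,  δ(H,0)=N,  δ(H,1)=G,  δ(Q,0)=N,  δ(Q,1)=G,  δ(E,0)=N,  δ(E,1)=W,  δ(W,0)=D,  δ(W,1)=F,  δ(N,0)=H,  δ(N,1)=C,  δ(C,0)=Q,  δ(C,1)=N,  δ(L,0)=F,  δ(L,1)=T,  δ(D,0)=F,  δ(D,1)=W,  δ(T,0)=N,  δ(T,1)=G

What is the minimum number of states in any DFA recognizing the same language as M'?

4

Every state is reachable, so we keep all 11.
Initial partition by acceptance: {F,L,N} | {C,D,E,G,H,Q,T,W}.
Refine {F,L,N} on symbol 0: members go to different blocks, giving {F,N} and {L}.
Split {C,D,E,G,H,Q,T,W} by δ(·,0) → {D,E,H,Q,T} and {C,G,W}.
No further refinement is possible. Final partition (4 blocks): {F,N} | {D,E,H,Q,T} | {L} | {C,G,W}.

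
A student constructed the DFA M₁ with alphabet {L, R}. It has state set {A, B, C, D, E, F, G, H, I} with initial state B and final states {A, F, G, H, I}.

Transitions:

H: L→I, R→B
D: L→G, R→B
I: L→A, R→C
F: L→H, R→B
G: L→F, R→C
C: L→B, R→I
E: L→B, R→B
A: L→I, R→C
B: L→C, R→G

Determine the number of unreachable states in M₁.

Starting at B and following transitions, the reachable set is {A, B, C, F, G, H, I}. That leaves D, E unreachable — 2 in total.

2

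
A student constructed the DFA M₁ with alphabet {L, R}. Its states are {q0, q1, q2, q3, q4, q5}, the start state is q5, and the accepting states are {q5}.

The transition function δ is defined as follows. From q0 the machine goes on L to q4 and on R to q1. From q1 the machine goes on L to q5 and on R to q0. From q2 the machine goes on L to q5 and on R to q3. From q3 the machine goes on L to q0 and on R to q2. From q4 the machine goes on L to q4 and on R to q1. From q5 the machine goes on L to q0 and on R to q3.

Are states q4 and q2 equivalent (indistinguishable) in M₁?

All states are reachable from the start state.
Start with accepting vs non-accepting: {q5} | {q0,q1,q2,q3,q4}.
Split {q0,q1,q2,q3,q4} by δ(·,L) → {q0,q3,q4} and {q1,q2}.
The partition is now stable with 3 blocks: {q5} | {q0,q3,q4} | {q1,q2}.
q4 and q2 end up in different blocks, so they are distinguishable. For instance, the string 'L' is accepted from only q2.

No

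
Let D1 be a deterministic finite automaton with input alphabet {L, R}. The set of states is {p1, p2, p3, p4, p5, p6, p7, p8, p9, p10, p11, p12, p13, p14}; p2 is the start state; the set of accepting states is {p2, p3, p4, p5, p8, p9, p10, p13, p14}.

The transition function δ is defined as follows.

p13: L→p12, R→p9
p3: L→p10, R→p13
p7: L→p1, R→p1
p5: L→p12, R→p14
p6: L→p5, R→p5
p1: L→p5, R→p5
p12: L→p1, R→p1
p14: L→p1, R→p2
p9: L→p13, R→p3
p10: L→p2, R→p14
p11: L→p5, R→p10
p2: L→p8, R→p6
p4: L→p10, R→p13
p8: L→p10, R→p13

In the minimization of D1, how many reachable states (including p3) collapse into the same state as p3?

First remove the unreachable states {p4,p7,p11}; 11 states remain.
P0 = {p2,p3,p5,p8,p9,p10,p13,p14} | {p1,p6,p12}.
Refine {p2,p3,p5,p8,p9,p10,p13,p14} on symbol L: members go to different blocks, giving {p2,p3,p8,p9,p10} and {p5,p13,p14}.
Split {p2,p3,p8,p9,p10} by δ(·,L) → {p2,p3,p8,p10} and {p9}.
Split {p2,p3,p8,p10} by δ(·,R) → {p3,p8,p10} and {p2}.
On input L, block {p3,p8,p10} splits into {p3,p8} and {p10}.
On input L, block {p1,p6,p12} splits into {p1,p6} and {p12}.
On input L, block {p5,p13,p14} splits into {p5,p13} and {p14}.
Split {p5,p13} by δ(·,R) → {p5} and {p13}.
Stable partition: {p3,p8} | {p1,p6} | {p5} | {p9} | {p2} | {p10} | {p12} | {p14} | {p13} — 9 equivalence classes.
State p3 belongs to the block {p3,p8}, which has 2 states.

2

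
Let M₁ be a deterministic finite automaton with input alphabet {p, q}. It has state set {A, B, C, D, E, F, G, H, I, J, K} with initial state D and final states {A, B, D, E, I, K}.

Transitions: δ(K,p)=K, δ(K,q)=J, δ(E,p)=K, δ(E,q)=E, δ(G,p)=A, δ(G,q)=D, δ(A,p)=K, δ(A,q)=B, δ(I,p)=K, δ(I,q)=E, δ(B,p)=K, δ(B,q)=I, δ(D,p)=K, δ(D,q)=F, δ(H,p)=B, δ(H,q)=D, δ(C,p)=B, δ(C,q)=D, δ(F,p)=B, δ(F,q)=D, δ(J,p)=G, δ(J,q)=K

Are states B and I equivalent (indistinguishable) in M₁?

First remove the unreachable states {C,H}; 9 states remain.
P0 = {A,B,D,E,I,K} | {F,G,J}.
On input q, block {A,B,D,E,I,K} splits into {A,B,E,I} and {D,K}.
On input p, block {F,G,J} splits into {F,G} and {J}.
Split {D,K} by δ(·,q) → {D} and {K}.
The partition is now stable with 5 blocks: {A,B,E,I} | {F,G} | {D} | {J} | {K}.
B and I lie in the same block of the stable partition, so they are equivalent — no string distinguishes them.

Yes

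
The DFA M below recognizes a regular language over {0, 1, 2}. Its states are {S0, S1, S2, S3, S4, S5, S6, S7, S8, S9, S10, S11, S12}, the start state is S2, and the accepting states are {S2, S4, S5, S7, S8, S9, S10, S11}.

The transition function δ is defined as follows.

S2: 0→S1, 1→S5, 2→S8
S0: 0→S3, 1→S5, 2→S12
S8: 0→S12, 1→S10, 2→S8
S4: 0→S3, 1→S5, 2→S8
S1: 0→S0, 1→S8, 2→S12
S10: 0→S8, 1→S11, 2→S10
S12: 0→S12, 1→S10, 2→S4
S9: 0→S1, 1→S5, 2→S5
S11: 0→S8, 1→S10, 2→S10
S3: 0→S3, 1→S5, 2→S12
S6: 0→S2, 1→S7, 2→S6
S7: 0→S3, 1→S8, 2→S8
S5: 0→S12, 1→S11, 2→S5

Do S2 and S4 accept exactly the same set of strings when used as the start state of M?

States {S6,S7,S9} cannot be reached from the start state, so discard them.
Start with accepting vs non-accepting: {S2,S4,S5,S8,S10,S11} | {S0,S1,S3,S12}.
Refine {S2,S4,S5,S8,S10,S11} on symbol 0: members go to different blocks, giving {S2,S4,S5,S8} and {S10,S11}.
On input 1, block {S2,S4,S5,S8} splits into {S2,S4} and {S5,S8}.
Refine {S0,S1,S3,S12} on symbol 1: members go to different blocks, giving {S0,S1,S3} and {S12}.
The partition is now stable with 5 blocks: {S2,S4} | {S0,S1,S3} | {S10,S11} | {S5,S8} | {S12}.
S2 and S4 lie in the same block of the stable partition, so they are equivalent — no string distinguishes them.

Yes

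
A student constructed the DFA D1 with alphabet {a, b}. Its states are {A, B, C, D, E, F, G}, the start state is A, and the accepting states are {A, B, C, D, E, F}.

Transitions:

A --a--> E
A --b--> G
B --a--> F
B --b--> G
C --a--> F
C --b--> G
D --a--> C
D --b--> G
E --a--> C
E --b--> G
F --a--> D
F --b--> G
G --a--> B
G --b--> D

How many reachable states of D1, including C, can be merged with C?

6

Every state is reachable, so we keep all 7.
P0 = {A,B,C,D,E,F} | {G}.
No further refinement is possible. Final partition (2 blocks): {A,B,C,D,E,F} | {G}.
The equivalence class containing C is {A,B,C,D,E,F}, of size 6.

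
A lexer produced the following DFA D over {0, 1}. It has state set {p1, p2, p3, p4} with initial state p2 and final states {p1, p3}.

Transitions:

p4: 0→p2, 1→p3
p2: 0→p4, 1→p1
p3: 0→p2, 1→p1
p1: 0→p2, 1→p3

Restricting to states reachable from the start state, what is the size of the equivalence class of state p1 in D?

P0 = {p1,p3} | {p2,p4}.
No further refinement is possible. Final partition (2 blocks): {p1,p3} | {p2,p4}.
State p1 belongs to the block {p1,p3}, which has 2 states.

2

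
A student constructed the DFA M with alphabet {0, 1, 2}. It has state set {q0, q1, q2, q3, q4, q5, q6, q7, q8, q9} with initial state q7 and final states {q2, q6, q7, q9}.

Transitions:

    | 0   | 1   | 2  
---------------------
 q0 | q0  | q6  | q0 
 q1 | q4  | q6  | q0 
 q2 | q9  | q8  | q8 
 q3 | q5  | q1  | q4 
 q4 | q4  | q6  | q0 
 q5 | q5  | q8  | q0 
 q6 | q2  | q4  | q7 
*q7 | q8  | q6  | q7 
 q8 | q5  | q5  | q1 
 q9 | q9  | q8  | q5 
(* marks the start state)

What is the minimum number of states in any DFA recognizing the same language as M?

First remove the unreachable states {q3}; 9 states remain.
Start with accepting vs non-accepting: {q2,q6,q7,q9} | {q0,q1,q4,q5,q8}.
On input 0, block {q2,q6,q7,q9} splits into {q2,q6,q9} and {q7}.
Refine {q2,q6,q9} on symbol 2: members go to different blocks, giving {q2,q9} and {q6}.
Split {q0,q1,q4,q5,q8} by δ(·,1) → {q0,q1,q4} and {q5,q8}.
Stable partition: {q2,q9} | {q0,q1,q4} | {q7} | {q6} | {q5,q8} — 5 equivalence classes.

5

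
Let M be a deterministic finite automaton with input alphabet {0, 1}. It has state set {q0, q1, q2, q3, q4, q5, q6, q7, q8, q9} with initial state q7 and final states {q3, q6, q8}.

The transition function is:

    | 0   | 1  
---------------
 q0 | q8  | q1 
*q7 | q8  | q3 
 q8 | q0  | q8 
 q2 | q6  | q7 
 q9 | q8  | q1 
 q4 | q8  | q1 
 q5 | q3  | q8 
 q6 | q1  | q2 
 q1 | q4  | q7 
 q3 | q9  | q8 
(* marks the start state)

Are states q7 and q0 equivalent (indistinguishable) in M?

First remove the unreachable states {q2,q5,q6}; 7 states remain.
Start with accepting vs non-accepting: {q3,q8} | {q0,q1,q4,q7,q9}.
Split {q0,q1,q4,q7,q9} by δ(·,0) → {q0,q4,q7,q9} and {q1}.
Refine {q0,q4,q7,q9} on symbol 1: members go to different blocks, giving {q0,q4,q9} and {q7}.
Stable partition: {q3,q8} | {q0,q4,q9} | {q1} | {q7} — 4 equivalence classes.
q7 and q0 end up in different blocks, so they are distinguishable. For instance, the string '1' is accepted from only q7.

No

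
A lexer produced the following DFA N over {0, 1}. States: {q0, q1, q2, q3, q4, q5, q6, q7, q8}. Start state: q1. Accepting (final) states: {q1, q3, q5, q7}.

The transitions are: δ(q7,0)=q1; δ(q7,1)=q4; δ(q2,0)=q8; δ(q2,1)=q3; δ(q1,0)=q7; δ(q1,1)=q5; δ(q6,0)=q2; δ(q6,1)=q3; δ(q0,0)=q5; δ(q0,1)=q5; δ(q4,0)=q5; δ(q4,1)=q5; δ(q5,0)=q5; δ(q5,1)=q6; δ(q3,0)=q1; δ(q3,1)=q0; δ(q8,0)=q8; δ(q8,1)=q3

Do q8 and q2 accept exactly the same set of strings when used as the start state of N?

Yes

P0 = {q1,q3,q5,q7} | {q0,q2,q4,q6,q8}.
Split {q1,q3,q5,q7} by δ(·,1) → {q3,q5,q7} and {q1}.
Refine {q3,q5,q7} on symbol 0: members go to different blocks, giving {q3,q7} and {q5}.
On input 0, block {q0,q2,q4,q6,q8} splits into {q2,q6,q8} and {q0,q4}.
No further refinement is possible. Final partition (5 blocks): {q3,q7} | {q2,q6,q8} | {q1} | {q5} | {q0,q4}.
q8 and q2 lie in the same block of the stable partition, so they are equivalent — no string distinguishes them.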